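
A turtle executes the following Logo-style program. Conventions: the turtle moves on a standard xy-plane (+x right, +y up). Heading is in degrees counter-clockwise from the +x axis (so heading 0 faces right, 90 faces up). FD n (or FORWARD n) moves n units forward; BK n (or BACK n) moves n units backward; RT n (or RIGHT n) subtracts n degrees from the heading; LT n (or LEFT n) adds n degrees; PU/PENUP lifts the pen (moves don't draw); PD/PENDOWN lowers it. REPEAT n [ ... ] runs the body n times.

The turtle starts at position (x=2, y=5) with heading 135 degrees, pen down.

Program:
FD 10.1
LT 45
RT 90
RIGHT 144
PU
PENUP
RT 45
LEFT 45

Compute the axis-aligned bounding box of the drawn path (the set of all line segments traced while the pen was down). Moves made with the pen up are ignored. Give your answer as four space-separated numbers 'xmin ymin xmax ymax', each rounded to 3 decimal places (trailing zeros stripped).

Answer: -5.142 5 2 12.142

Derivation:
Executing turtle program step by step:
Start: pos=(2,5), heading=135, pen down
FD 10.1: (2,5) -> (-5.142,12.142) [heading=135, draw]
LT 45: heading 135 -> 180
RT 90: heading 180 -> 90
RT 144: heading 90 -> 306
PU: pen up
PU: pen up
RT 45: heading 306 -> 261
LT 45: heading 261 -> 306
Final: pos=(-5.142,12.142), heading=306, 1 segment(s) drawn

Segment endpoints: x in {-5.142, 2}, y in {5, 12.142}
xmin=-5.142, ymin=5, xmax=2, ymax=12.142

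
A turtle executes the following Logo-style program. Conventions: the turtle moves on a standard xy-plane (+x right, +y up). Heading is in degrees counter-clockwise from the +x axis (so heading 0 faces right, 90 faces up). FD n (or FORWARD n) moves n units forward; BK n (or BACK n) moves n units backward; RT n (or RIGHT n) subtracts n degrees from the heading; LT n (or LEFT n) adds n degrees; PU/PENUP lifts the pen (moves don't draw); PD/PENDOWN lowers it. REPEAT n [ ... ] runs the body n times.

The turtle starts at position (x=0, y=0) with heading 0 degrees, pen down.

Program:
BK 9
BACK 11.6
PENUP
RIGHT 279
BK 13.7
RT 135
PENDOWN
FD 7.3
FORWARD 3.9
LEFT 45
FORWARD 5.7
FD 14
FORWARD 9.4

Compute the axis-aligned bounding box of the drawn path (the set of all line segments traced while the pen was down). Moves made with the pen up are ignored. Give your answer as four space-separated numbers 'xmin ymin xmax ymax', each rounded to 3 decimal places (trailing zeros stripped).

Executing turtle program step by step:
Start: pos=(0,0), heading=0, pen down
BK 9: (0,0) -> (-9,0) [heading=0, draw]
BK 11.6: (-9,0) -> (-20.6,0) [heading=0, draw]
PU: pen up
RT 279: heading 0 -> 81
BK 13.7: (-20.6,0) -> (-22.743,-13.531) [heading=81, move]
RT 135: heading 81 -> 306
PD: pen down
FD 7.3: (-22.743,-13.531) -> (-18.452,-19.437) [heading=306, draw]
FD 3.9: (-18.452,-19.437) -> (-16.16,-22.592) [heading=306, draw]
LT 45: heading 306 -> 351
FD 5.7: (-16.16,-22.592) -> (-10.53,-23.484) [heading=351, draw]
FD 14: (-10.53,-23.484) -> (3.298,-25.674) [heading=351, draw]
FD 9.4: (3.298,-25.674) -> (12.582,-27.145) [heading=351, draw]
Final: pos=(12.582,-27.145), heading=351, 7 segment(s) drawn

Segment endpoints: x in {-22.743, -20.6, -18.452, -16.16, -10.53, -9, 0, 3.298, 12.582}, y in {-27.145, -25.674, -23.484, -22.592, -19.437, -13.531, 0}
xmin=-22.743, ymin=-27.145, xmax=12.582, ymax=0

Answer: -22.743 -27.145 12.582 0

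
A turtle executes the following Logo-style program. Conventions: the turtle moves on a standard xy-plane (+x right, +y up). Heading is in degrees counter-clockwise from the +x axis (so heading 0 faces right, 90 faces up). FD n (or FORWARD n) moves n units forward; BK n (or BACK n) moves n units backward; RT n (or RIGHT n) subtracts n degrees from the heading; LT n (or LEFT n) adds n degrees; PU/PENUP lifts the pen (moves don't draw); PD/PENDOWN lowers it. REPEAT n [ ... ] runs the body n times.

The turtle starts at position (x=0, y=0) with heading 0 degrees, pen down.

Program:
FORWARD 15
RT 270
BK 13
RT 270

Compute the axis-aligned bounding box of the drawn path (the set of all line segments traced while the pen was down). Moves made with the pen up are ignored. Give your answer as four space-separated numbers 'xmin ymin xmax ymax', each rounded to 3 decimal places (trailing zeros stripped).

Answer: 0 -13 15 0

Derivation:
Executing turtle program step by step:
Start: pos=(0,0), heading=0, pen down
FD 15: (0,0) -> (15,0) [heading=0, draw]
RT 270: heading 0 -> 90
BK 13: (15,0) -> (15,-13) [heading=90, draw]
RT 270: heading 90 -> 180
Final: pos=(15,-13), heading=180, 2 segment(s) drawn

Segment endpoints: x in {0, 15, 15}, y in {-13, 0}
xmin=0, ymin=-13, xmax=15, ymax=0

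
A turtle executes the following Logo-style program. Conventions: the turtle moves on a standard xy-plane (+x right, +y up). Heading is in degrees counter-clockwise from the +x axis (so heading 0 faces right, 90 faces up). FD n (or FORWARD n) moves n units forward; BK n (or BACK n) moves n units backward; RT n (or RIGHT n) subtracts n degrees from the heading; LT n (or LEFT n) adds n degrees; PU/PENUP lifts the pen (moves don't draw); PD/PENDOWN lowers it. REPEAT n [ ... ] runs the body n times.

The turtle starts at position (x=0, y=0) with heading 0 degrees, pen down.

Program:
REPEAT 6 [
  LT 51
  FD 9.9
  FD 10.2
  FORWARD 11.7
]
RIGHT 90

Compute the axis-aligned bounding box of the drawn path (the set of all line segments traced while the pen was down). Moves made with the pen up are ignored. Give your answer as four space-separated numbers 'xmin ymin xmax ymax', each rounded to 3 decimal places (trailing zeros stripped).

Answer: -52.214 0 20.012 70.255

Derivation:
Executing turtle program step by step:
Start: pos=(0,0), heading=0, pen down
REPEAT 6 [
  -- iteration 1/6 --
  LT 51: heading 0 -> 51
  FD 9.9: (0,0) -> (6.23,7.694) [heading=51, draw]
  FD 10.2: (6.23,7.694) -> (12.649,15.621) [heading=51, draw]
  FD 11.7: (12.649,15.621) -> (20.012,24.713) [heading=51, draw]
  -- iteration 2/6 --
  LT 51: heading 51 -> 102
  FD 9.9: (20.012,24.713) -> (17.954,34.397) [heading=102, draw]
  FD 10.2: (17.954,34.397) -> (15.833,44.374) [heading=102, draw]
  FD 11.7: (15.833,44.374) -> (13.401,55.818) [heading=102, draw]
  -- iteration 3/6 --
  LT 51: heading 102 -> 153
  FD 9.9: (13.401,55.818) -> (4.58,60.313) [heading=153, draw]
  FD 10.2: (4.58,60.313) -> (-4.508,64.944) [heading=153, draw]
  FD 11.7: (-4.508,64.944) -> (-14.933,70.255) [heading=153, draw]
  -- iteration 4/6 --
  LT 51: heading 153 -> 204
  FD 9.9: (-14.933,70.255) -> (-23.977,66.229) [heading=204, draw]
  FD 10.2: (-23.977,66.229) -> (-33.295,62.08) [heading=204, draw]
  FD 11.7: (-33.295,62.08) -> (-43.984,57.321) [heading=204, draw]
  -- iteration 5/6 --
  LT 51: heading 204 -> 255
  FD 9.9: (-43.984,57.321) -> (-46.546,47.758) [heading=255, draw]
  FD 10.2: (-46.546,47.758) -> (-49.186,37.906) [heading=255, draw]
  FD 11.7: (-49.186,37.906) -> (-52.214,26.605) [heading=255, draw]
  -- iteration 6/6 --
  LT 51: heading 255 -> 306
  FD 9.9: (-52.214,26.605) -> (-46.395,18.595) [heading=306, draw]
  FD 10.2: (-46.395,18.595) -> (-40.4,10.343) [heading=306, draw]
  FD 11.7: (-40.4,10.343) -> (-33.523,0.878) [heading=306, draw]
]
RT 90: heading 306 -> 216
Final: pos=(-33.523,0.878), heading=216, 18 segment(s) drawn

Segment endpoints: x in {-52.214, -49.186, -46.546, -46.395, -43.984, -40.4, -33.523, -33.295, -23.977, -14.933, -4.508, 0, 4.58, 6.23, 12.649, 13.401, 15.833, 17.954, 20.012}, y in {0, 0.878, 7.694, 10.343, 15.621, 18.595, 24.713, 26.605, 34.397, 37.906, 44.374, 47.758, 55.818, 57.321, 60.313, 62.08, 64.944, 66.229, 70.255}
xmin=-52.214, ymin=0, xmax=20.012, ymax=70.255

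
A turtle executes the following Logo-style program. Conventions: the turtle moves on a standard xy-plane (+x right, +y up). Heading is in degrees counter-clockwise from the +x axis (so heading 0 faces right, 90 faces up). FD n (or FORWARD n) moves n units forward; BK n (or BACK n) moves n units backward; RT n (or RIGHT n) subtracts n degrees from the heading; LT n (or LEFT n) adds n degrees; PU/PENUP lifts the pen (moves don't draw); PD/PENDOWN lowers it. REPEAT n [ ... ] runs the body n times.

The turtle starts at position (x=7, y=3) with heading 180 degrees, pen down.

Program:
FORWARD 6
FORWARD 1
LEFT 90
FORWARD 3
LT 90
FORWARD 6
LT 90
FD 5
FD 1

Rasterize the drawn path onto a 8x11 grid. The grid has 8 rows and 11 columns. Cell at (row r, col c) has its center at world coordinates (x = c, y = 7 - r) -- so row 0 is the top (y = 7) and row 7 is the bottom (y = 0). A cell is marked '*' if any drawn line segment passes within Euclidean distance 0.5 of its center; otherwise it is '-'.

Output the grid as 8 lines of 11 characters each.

Segment 0: (7,3) -> (1,3)
Segment 1: (1,3) -> (0,3)
Segment 2: (0,3) -> (-0,0)
Segment 3: (-0,0) -> (6,-0)
Segment 4: (6,-0) -> (6,5)
Segment 5: (6,5) -> (6,6)

Answer: -----------
------*----
------*----
------*----
********---
*-----*----
*-----*----
*******----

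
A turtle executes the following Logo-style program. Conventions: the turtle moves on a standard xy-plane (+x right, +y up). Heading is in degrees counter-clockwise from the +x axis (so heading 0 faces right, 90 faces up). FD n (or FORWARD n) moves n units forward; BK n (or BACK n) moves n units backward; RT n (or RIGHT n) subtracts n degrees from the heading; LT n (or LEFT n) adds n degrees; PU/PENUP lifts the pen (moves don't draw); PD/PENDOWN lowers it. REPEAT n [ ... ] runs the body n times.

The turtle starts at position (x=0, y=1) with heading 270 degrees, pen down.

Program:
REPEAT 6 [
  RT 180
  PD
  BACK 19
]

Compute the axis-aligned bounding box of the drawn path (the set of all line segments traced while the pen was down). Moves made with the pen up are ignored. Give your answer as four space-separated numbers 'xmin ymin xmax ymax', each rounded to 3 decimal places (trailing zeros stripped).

Executing turtle program step by step:
Start: pos=(0,1), heading=270, pen down
REPEAT 6 [
  -- iteration 1/6 --
  RT 180: heading 270 -> 90
  PD: pen down
  BK 19: (0,1) -> (0,-18) [heading=90, draw]
  -- iteration 2/6 --
  RT 180: heading 90 -> 270
  PD: pen down
  BK 19: (0,-18) -> (0,1) [heading=270, draw]
  -- iteration 3/6 --
  RT 180: heading 270 -> 90
  PD: pen down
  BK 19: (0,1) -> (0,-18) [heading=90, draw]
  -- iteration 4/6 --
  RT 180: heading 90 -> 270
  PD: pen down
  BK 19: (0,-18) -> (0,1) [heading=270, draw]
  -- iteration 5/6 --
  RT 180: heading 270 -> 90
  PD: pen down
  BK 19: (0,1) -> (0,-18) [heading=90, draw]
  -- iteration 6/6 --
  RT 180: heading 90 -> 270
  PD: pen down
  BK 19: (0,-18) -> (0,1) [heading=270, draw]
]
Final: pos=(0,1), heading=270, 6 segment(s) drawn

Segment endpoints: x in {0, 0, 0, 0, 0, 0, 0}, y in {-18, 1}
xmin=0, ymin=-18, xmax=0, ymax=1

Answer: 0 -18 0 1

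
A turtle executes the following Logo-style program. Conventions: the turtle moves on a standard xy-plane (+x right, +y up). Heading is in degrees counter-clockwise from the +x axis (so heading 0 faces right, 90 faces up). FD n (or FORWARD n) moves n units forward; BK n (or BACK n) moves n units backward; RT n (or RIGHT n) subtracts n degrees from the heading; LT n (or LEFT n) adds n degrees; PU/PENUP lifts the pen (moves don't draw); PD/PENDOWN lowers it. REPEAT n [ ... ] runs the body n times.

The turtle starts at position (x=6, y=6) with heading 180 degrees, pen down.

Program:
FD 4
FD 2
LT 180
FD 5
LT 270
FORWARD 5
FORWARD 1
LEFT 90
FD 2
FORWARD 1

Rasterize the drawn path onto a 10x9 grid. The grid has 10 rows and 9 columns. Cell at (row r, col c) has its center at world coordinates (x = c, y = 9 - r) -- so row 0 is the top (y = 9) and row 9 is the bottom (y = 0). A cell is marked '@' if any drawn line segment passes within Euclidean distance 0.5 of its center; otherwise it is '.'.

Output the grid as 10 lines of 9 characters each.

Segment 0: (6,6) -> (2,6)
Segment 1: (2,6) -> (0,6)
Segment 2: (0,6) -> (5,6)
Segment 3: (5,6) -> (5,1)
Segment 4: (5,1) -> (5,0)
Segment 5: (5,0) -> (7,-0)
Segment 6: (7,-0) -> (8,-0)

Answer: .........
.........
.........
@@@@@@@..
.....@...
.....@...
.....@...
.....@...
.....@...
.....@@@@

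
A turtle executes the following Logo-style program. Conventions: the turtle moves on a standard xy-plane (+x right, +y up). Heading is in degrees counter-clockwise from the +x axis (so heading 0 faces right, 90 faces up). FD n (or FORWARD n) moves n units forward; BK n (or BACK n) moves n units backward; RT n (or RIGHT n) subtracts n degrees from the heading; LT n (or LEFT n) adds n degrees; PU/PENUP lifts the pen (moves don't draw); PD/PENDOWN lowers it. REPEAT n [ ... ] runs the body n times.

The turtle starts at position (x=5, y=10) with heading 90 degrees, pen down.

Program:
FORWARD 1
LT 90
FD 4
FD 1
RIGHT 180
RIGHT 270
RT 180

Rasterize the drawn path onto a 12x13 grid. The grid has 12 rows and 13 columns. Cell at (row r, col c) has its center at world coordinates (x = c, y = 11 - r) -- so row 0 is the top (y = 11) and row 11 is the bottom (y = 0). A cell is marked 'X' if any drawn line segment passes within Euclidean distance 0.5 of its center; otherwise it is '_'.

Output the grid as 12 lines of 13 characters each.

Answer: XXXXXX_______
_____X_______
_____________
_____________
_____________
_____________
_____________
_____________
_____________
_____________
_____________
_____________

Derivation:
Segment 0: (5,10) -> (5,11)
Segment 1: (5,11) -> (1,11)
Segment 2: (1,11) -> (0,11)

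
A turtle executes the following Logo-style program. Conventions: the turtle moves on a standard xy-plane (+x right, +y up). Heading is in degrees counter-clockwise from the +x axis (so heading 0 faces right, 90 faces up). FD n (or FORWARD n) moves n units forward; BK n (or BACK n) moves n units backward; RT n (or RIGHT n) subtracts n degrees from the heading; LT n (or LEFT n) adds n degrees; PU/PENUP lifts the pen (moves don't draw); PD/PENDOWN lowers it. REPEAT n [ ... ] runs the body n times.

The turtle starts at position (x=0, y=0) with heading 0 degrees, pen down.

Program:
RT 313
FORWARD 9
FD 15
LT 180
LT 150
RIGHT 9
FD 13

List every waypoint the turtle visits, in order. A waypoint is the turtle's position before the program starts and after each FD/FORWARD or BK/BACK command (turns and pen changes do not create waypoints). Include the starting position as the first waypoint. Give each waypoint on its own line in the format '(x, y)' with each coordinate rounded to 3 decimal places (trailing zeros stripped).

Executing turtle program step by step:
Start: pos=(0,0), heading=0, pen down
RT 313: heading 0 -> 47
FD 9: (0,0) -> (6.138,6.582) [heading=47, draw]
FD 15: (6.138,6.582) -> (16.368,17.552) [heading=47, draw]
LT 180: heading 47 -> 227
LT 150: heading 227 -> 17
RT 9: heading 17 -> 8
FD 13: (16.368,17.552) -> (29.241,19.362) [heading=8, draw]
Final: pos=(29.241,19.362), heading=8, 3 segment(s) drawn
Waypoints (4 total):
(0, 0)
(6.138, 6.582)
(16.368, 17.552)
(29.241, 19.362)

Answer: (0, 0)
(6.138, 6.582)
(16.368, 17.552)
(29.241, 19.362)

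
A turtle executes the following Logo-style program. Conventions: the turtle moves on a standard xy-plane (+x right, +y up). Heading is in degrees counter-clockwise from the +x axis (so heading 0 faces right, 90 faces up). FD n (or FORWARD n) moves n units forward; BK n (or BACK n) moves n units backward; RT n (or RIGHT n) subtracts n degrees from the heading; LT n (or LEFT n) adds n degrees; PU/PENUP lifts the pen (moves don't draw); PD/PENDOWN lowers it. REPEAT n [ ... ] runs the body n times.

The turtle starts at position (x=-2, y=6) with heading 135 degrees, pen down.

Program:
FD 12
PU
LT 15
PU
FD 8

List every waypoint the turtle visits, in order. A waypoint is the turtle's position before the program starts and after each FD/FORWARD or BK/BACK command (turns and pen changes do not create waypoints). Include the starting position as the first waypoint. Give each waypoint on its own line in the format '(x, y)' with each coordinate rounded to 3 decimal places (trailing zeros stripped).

Executing turtle program step by step:
Start: pos=(-2,6), heading=135, pen down
FD 12: (-2,6) -> (-10.485,14.485) [heading=135, draw]
PU: pen up
LT 15: heading 135 -> 150
PU: pen up
FD 8: (-10.485,14.485) -> (-17.413,18.485) [heading=150, move]
Final: pos=(-17.413,18.485), heading=150, 1 segment(s) drawn
Waypoints (3 total):
(-2, 6)
(-10.485, 14.485)
(-17.413, 18.485)

Answer: (-2, 6)
(-10.485, 14.485)
(-17.413, 18.485)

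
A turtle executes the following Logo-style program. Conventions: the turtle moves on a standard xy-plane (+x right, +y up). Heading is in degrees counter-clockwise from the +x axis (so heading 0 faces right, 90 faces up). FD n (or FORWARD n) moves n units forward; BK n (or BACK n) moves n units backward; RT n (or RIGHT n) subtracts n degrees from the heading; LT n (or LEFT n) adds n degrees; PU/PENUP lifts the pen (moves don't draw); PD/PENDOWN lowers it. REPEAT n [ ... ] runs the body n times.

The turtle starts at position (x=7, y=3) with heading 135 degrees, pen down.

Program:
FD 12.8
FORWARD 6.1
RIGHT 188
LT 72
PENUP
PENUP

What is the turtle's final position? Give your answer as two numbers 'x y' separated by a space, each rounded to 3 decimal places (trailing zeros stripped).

Answer: -6.364 16.364

Derivation:
Executing turtle program step by step:
Start: pos=(7,3), heading=135, pen down
FD 12.8: (7,3) -> (-2.051,12.051) [heading=135, draw]
FD 6.1: (-2.051,12.051) -> (-6.364,16.364) [heading=135, draw]
RT 188: heading 135 -> 307
LT 72: heading 307 -> 19
PU: pen up
PU: pen up
Final: pos=(-6.364,16.364), heading=19, 2 segment(s) drawn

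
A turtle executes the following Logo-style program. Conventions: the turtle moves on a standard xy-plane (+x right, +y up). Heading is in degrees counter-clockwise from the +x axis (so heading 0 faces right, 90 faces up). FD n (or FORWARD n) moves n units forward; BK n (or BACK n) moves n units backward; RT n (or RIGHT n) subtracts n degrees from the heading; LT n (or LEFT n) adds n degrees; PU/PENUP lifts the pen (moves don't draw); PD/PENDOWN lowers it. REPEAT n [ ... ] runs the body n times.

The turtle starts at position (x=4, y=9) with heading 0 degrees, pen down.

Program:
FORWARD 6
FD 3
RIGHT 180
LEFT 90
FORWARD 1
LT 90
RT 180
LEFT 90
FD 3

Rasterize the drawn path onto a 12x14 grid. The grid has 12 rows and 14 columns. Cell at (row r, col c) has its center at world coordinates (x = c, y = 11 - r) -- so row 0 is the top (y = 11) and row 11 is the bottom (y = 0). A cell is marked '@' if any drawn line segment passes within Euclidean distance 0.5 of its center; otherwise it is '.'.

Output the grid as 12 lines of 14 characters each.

Segment 0: (4,9) -> (10,9)
Segment 1: (10,9) -> (13,9)
Segment 2: (13,9) -> (13,8)
Segment 3: (13,8) -> (13,5)

Answer: ..............
..............
....@@@@@@@@@@
.............@
.............@
.............@
.............@
..............
..............
..............
..............
..............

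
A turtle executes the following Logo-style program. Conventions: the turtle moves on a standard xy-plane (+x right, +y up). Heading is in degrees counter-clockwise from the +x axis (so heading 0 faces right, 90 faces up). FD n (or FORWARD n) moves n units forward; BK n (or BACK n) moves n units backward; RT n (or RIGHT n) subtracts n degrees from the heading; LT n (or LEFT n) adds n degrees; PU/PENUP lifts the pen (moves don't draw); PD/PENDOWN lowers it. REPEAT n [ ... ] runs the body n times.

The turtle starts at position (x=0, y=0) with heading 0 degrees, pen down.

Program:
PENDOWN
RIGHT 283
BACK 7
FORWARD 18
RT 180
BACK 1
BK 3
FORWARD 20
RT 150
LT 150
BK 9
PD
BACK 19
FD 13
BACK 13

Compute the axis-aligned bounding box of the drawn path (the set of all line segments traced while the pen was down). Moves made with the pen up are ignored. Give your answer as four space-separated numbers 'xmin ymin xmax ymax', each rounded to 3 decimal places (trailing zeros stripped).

Answer: -1.575 -6.821 5.174 22.411

Derivation:
Executing turtle program step by step:
Start: pos=(0,0), heading=0, pen down
PD: pen down
RT 283: heading 0 -> 77
BK 7: (0,0) -> (-1.575,-6.821) [heading=77, draw]
FD 18: (-1.575,-6.821) -> (2.474,10.718) [heading=77, draw]
RT 180: heading 77 -> 257
BK 1: (2.474,10.718) -> (2.699,11.692) [heading=257, draw]
BK 3: (2.699,11.692) -> (3.374,14.616) [heading=257, draw]
FD 20: (3.374,14.616) -> (-1.125,-4.872) [heading=257, draw]
RT 150: heading 257 -> 107
LT 150: heading 107 -> 257
BK 9: (-1.125,-4.872) -> (0.9,3.897) [heading=257, draw]
PD: pen down
BK 19: (0.9,3.897) -> (5.174,22.411) [heading=257, draw]
FD 13: (5.174,22.411) -> (2.25,9.744) [heading=257, draw]
BK 13: (2.25,9.744) -> (5.174,22.411) [heading=257, draw]
Final: pos=(5.174,22.411), heading=257, 9 segment(s) drawn

Segment endpoints: x in {-1.575, -1.125, 0, 0.9, 2.25, 2.474, 2.699, 3.374, 5.174}, y in {-6.821, -4.872, 0, 3.897, 9.744, 10.718, 11.692, 14.616, 22.411}
xmin=-1.575, ymin=-6.821, xmax=5.174, ymax=22.411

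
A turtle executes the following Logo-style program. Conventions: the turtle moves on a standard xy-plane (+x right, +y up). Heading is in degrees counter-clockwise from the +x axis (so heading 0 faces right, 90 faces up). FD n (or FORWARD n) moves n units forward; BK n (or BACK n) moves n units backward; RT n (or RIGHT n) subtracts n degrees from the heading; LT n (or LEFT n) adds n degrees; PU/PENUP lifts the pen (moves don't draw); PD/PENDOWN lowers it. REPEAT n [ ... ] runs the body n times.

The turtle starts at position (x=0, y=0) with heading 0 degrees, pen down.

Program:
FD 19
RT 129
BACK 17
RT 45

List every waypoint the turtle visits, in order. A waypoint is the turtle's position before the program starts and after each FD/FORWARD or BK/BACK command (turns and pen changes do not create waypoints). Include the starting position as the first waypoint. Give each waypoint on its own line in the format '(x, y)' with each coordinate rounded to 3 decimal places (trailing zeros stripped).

Answer: (0, 0)
(19, 0)
(29.698, 13.211)

Derivation:
Executing turtle program step by step:
Start: pos=(0,0), heading=0, pen down
FD 19: (0,0) -> (19,0) [heading=0, draw]
RT 129: heading 0 -> 231
BK 17: (19,0) -> (29.698,13.211) [heading=231, draw]
RT 45: heading 231 -> 186
Final: pos=(29.698,13.211), heading=186, 2 segment(s) drawn
Waypoints (3 total):
(0, 0)
(19, 0)
(29.698, 13.211)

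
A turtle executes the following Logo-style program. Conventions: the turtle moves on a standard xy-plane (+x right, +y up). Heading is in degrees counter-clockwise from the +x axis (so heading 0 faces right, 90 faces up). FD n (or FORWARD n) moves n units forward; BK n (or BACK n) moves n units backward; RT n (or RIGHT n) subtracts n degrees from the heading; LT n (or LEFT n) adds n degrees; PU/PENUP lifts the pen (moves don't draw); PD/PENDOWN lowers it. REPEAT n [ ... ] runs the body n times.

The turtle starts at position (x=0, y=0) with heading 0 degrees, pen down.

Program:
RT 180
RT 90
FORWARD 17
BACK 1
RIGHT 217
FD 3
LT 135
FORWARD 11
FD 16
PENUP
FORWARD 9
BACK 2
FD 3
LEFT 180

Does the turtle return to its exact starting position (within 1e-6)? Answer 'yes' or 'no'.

Answer: no

Derivation:
Executing turtle program step by step:
Start: pos=(0,0), heading=0, pen down
RT 180: heading 0 -> 180
RT 90: heading 180 -> 90
FD 17: (0,0) -> (0,17) [heading=90, draw]
BK 1: (0,17) -> (0,16) [heading=90, draw]
RT 217: heading 90 -> 233
FD 3: (0,16) -> (-1.805,13.604) [heading=233, draw]
LT 135: heading 233 -> 8
FD 11: (-1.805,13.604) -> (9.088,15.135) [heading=8, draw]
FD 16: (9.088,15.135) -> (24.932,17.362) [heading=8, draw]
PU: pen up
FD 9: (24.932,17.362) -> (33.844,18.614) [heading=8, move]
BK 2: (33.844,18.614) -> (31.864,18.336) [heading=8, move]
FD 3: (31.864,18.336) -> (34.834,18.753) [heading=8, move]
LT 180: heading 8 -> 188
Final: pos=(34.834,18.753), heading=188, 5 segment(s) drawn

Start position: (0, 0)
Final position: (34.834, 18.753)
Distance = 39.562; >= 1e-6 -> NOT closed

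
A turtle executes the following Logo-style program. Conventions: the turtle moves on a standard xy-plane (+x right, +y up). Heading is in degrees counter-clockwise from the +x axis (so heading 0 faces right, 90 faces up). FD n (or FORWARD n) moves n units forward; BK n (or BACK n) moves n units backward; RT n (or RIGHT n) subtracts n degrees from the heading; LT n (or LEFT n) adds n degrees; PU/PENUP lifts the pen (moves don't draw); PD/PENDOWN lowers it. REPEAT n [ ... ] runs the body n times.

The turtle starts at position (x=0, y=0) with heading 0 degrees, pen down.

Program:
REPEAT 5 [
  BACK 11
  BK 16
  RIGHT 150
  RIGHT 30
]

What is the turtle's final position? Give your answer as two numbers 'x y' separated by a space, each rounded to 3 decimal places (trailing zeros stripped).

Answer: -27 0

Derivation:
Executing turtle program step by step:
Start: pos=(0,0), heading=0, pen down
REPEAT 5 [
  -- iteration 1/5 --
  BK 11: (0,0) -> (-11,0) [heading=0, draw]
  BK 16: (-11,0) -> (-27,0) [heading=0, draw]
  RT 150: heading 0 -> 210
  RT 30: heading 210 -> 180
  -- iteration 2/5 --
  BK 11: (-27,0) -> (-16,0) [heading=180, draw]
  BK 16: (-16,0) -> (0,0) [heading=180, draw]
  RT 150: heading 180 -> 30
  RT 30: heading 30 -> 0
  -- iteration 3/5 --
  BK 11: (0,0) -> (-11,0) [heading=0, draw]
  BK 16: (-11,0) -> (-27,0) [heading=0, draw]
  RT 150: heading 0 -> 210
  RT 30: heading 210 -> 180
  -- iteration 4/5 --
  BK 11: (-27,0) -> (-16,0) [heading=180, draw]
  BK 16: (-16,0) -> (0,0) [heading=180, draw]
  RT 150: heading 180 -> 30
  RT 30: heading 30 -> 0
  -- iteration 5/5 --
  BK 11: (0,0) -> (-11,0) [heading=0, draw]
  BK 16: (-11,0) -> (-27,0) [heading=0, draw]
  RT 150: heading 0 -> 210
  RT 30: heading 210 -> 180
]
Final: pos=(-27,0), heading=180, 10 segment(s) drawn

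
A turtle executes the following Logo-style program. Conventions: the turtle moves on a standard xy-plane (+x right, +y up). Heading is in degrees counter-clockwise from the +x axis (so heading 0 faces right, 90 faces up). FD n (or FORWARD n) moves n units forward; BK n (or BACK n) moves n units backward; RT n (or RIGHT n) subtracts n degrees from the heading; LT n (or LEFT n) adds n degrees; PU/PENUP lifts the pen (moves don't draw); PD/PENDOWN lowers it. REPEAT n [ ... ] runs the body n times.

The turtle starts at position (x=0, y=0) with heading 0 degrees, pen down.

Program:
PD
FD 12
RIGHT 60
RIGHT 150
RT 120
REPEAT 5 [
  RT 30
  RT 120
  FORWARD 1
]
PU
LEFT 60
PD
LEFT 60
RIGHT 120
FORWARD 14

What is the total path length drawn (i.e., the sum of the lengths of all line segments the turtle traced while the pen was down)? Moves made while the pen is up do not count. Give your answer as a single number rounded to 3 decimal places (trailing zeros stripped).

Answer: 31

Derivation:
Executing turtle program step by step:
Start: pos=(0,0), heading=0, pen down
PD: pen down
FD 12: (0,0) -> (12,0) [heading=0, draw]
RT 60: heading 0 -> 300
RT 150: heading 300 -> 150
RT 120: heading 150 -> 30
REPEAT 5 [
  -- iteration 1/5 --
  RT 30: heading 30 -> 0
  RT 120: heading 0 -> 240
  FD 1: (12,0) -> (11.5,-0.866) [heading=240, draw]
  -- iteration 2/5 --
  RT 30: heading 240 -> 210
  RT 120: heading 210 -> 90
  FD 1: (11.5,-0.866) -> (11.5,0.134) [heading=90, draw]
  -- iteration 3/5 --
  RT 30: heading 90 -> 60
  RT 120: heading 60 -> 300
  FD 1: (11.5,0.134) -> (12,-0.732) [heading=300, draw]
  -- iteration 4/5 --
  RT 30: heading 300 -> 270
  RT 120: heading 270 -> 150
  FD 1: (12,-0.732) -> (11.134,-0.232) [heading=150, draw]
  -- iteration 5/5 --
  RT 30: heading 150 -> 120
  RT 120: heading 120 -> 0
  FD 1: (11.134,-0.232) -> (12.134,-0.232) [heading=0, draw]
]
PU: pen up
LT 60: heading 0 -> 60
PD: pen down
LT 60: heading 60 -> 120
RT 120: heading 120 -> 0
FD 14: (12.134,-0.232) -> (26.134,-0.232) [heading=0, draw]
Final: pos=(26.134,-0.232), heading=0, 7 segment(s) drawn

Segment lengths:
  seg 1: (0,0) -> (12,0), length = 12
  seg 2: (12,0) -> (11.5,-0.866), length = 1
  seg 3: (11.5,-0.866) -> (11.5,0.134), length = 1
  seg 4: (11.5,0.134) -> (12,-0.732), length = 1
  seg 5: (12,-0.732) -> (11.134,-0.232), length = 1
  seg 6: (11.134,-0.232) -> (12.134,-0.232), length = 1
  seg 7: (12.134,-0.232) -> (26.134,-0.232), length = 14
Total = 31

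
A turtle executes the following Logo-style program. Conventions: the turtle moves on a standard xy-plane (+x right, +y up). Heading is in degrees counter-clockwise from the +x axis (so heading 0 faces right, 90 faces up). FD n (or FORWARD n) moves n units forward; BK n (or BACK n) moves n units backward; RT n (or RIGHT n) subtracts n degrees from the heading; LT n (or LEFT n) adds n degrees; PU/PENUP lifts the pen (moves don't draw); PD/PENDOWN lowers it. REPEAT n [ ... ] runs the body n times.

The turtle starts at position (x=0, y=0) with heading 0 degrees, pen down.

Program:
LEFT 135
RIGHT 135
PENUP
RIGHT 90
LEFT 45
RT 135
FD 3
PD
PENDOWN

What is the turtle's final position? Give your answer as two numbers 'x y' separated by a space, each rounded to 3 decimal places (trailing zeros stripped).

Answer: -3 0

Derivation:
Executing turtle program step by step:
Start: pos=(0,0), heading=0, pen down
LT 135: heading 0 -> 135
RT 135: heading 135 -> 0
PU: pen up
RT 90: heading 0 -> 270
LT 45: heading 270 -> 315
RT 135: heading 315 -> 180
FD 3: (0,0) -> (-3,0) [heading=180, move]
PD: pen down
PD: pen down
Final: pos=(-3,0), heading=180, 0 segment(s) drawn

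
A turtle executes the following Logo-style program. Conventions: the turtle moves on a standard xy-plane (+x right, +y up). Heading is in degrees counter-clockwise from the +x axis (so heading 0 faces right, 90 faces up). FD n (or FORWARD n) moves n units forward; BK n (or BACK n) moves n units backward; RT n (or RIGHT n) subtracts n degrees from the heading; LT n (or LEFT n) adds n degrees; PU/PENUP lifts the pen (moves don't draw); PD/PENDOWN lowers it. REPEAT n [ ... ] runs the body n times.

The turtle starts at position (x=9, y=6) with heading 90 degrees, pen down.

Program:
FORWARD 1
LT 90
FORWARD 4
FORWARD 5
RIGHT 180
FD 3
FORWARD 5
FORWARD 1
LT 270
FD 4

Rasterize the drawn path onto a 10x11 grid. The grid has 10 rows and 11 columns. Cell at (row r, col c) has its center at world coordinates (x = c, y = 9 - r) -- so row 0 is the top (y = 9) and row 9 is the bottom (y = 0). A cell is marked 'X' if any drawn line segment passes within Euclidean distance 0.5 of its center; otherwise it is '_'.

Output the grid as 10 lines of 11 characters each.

Answer: ___________
___________
XXXXXXXXXX_
_________X_
_________X_
_________X_
_________X_
___________
___________
___________

Derivation:
Segment 0: (9,6) -> (9,7)
Segment 1: (9,7) -> (5,7)
Segment 2: (5,7) -> (0,7)
Segment 3: (0,7) -> (3,7)
Segment 4: (3,7) -> (8,7)
Segment 5: (8,7) -> (9,7)
Segment 6: (9,7) -> (9,3)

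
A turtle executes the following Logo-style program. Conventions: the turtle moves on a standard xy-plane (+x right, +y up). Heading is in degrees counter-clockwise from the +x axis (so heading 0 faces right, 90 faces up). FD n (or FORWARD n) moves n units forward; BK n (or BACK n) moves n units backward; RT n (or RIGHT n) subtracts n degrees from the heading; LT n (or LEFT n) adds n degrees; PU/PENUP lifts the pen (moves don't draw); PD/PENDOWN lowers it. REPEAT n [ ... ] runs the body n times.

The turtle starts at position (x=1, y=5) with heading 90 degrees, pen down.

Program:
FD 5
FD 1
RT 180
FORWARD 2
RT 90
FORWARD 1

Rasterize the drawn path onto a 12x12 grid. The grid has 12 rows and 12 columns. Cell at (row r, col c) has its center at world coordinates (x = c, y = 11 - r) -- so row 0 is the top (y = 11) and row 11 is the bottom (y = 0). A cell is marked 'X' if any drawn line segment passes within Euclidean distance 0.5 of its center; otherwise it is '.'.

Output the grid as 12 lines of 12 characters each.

Answer: .X..........
.X..........
XX..........
.X..........
.X..........
.X..........
.X..........
............
............
............
............
............

Derivation:
Segment 0: (1,5) -> (1,10)
Segment 1: (1,10) -> (1,11)
Segment 2: (1,11) -> (1,9)
Segment 3: (1,9) -> (0,9)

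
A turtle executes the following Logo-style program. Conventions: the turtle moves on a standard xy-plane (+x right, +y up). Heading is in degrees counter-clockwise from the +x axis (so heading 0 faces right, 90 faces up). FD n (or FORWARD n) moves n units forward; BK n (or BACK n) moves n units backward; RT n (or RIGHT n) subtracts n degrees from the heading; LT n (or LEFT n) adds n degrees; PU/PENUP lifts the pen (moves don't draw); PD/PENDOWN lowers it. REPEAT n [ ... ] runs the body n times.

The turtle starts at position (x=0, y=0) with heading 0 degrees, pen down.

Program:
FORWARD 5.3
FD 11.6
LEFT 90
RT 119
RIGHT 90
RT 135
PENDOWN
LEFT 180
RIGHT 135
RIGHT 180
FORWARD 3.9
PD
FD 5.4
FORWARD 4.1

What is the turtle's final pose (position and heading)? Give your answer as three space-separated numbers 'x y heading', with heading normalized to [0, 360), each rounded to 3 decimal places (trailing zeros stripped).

Answer: 28.62 -6.496 331

Derivation:
Executing turtle program step by step:
Start: pos=(0,0), heading=0, pen down
FD 5.3: (0,0) -> (5.3,0) [heading=0, draw]
FD 11.6: (5.3,0) -> (16.9,0) [heading=0, draw]
LT 90: heading 0 -> 90
RT 119: heading 90 -> 331
RT 90: heading 331 -> 241
RT 135: heading 241 -> 106
PD: pen down
LT 180: heading 106 -> 286
RT 135: heading 286 -> 151
RT 180: heading 151 -> 331
FD 3.9: (16.9,0) -> (20.311,-1.891) [heading=331, draw]
PD: pen down
FD 5.4: (20.311,-1.891) -> (25.034,-4.509) [heading=331, draw]
FD 4.1: (25.034,-4.509) -> (28.62,-6.496) [heading=331, draw]
Final: pos=(28.62,-6.496), heading=331, 5 segment(s) drawn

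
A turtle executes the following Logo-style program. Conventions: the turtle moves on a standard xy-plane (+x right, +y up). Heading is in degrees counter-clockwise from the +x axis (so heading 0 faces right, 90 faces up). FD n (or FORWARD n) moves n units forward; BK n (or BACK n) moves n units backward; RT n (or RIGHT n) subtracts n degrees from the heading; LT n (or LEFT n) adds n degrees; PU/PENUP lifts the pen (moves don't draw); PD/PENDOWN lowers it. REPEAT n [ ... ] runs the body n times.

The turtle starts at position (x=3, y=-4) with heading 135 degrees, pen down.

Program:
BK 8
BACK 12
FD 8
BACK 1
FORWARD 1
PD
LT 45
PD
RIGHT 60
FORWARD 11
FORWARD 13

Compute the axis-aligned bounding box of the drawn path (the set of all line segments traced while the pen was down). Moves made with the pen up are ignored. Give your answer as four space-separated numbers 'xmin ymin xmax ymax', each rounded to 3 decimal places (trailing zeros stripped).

Executing turtle program step by step:
Start: pos=(3,-4), heading=135, pen down
BK 8: (3,-4) -> (8.657,-9.657) [heading=135, draw]
BK 12: (8.657,-9.657) -> (17.142,-18.142) [heading=135, draw]
FD 8: (17.142,-18.142) -> (11.485,-12.485) [heading=135, draw]
BK 1: (11.485,-12.485) -> (12.192,-13.192) [heading=135, draw]
FD 1: (12.192,-13.192) -> (11.485,-12.485) [heading=135, draw]
PD: pen down
LT 45: heading 135 -> 180
PD: pen down
RT 60: heading 180 -> 120
FD 11: (11.485,-12.485) -> (5.985,-2.959) [heading=120, draw]
FD 13: (5.985,-2.959) -> (-0.515,8.299) [heading=120, draw]
Final: pos=(-0.515,8.299), heading=120, 7 segment(s) drawn

Segment endpoints: x in {-0.515, 3, 5.985, 8.657, 11.485, 12.192, 17.142}, y in {-18.142, -13.192, -12.485, -9.657, -4, -2.959, 8.299}
xmin=-0.515, ymin=-18.142, xmax=17.142, ymax=8.299

Answer: -0.515 -18.142 17.142 8.299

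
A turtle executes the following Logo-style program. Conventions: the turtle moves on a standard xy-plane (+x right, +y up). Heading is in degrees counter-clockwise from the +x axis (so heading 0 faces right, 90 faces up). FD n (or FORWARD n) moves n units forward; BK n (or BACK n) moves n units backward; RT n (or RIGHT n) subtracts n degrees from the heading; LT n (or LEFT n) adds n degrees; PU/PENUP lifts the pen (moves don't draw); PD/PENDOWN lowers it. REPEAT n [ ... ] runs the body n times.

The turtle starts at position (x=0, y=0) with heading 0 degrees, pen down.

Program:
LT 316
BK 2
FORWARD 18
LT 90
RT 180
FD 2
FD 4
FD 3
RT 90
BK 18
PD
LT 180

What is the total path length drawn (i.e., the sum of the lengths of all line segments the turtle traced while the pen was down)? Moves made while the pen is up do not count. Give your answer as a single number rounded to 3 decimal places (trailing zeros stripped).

Executing turtle program step by step:
Start: pos=(0,0), heading=0, pen down
LT 316: heading 0 -> 316
BK 2: (0,0) -> (-1.439,1.389) [heading=316, draw]
FD 18: (-1.439,1.389) -> (11.509,-11.115) [heading=316, draw]
LT 90: heading 316 -> 46
RT 180: heading 46 -> 226
FD 2: (11.509,-11.115) -> (10.12,-12.553) [heading=226, draw]
FD 4: (10.12,-12.553) -> (7.341,-15.431) [heading=226, draw]
FD 3: (7.341,-15.431) -> (5.258,-17.589) [heading=226, draw]
RT 90: heading 226 -> 136
BK 18: (5.258,-17.589) -> (18.206,-30.092) [heading=136, draw]
PD: pen down
LT 180: heading 136 -> 316
Final: pos=(18.206,-30.092), heading=316, 6 segment(s) drawn

Segment lengths:
  seg 1: (0,0) -> (-1.439,1.389), length = 2
  seg 2: (-1.439,1.389) -> (11.509,-11.115), length = 18
  seg 3: (11.509,-11.115) -> (10.12,-12.553), length = 2
  seg 4: (10.12,-12.553) -> (7.341,-15.431), length = 4
  seg 5: (7.341,-15.431) -> (5.258,-17.589), length = 3
  seg 6: (5.258,-17.589) -> (18.206,-30.092), length = 18
Total = 47

Answer: 47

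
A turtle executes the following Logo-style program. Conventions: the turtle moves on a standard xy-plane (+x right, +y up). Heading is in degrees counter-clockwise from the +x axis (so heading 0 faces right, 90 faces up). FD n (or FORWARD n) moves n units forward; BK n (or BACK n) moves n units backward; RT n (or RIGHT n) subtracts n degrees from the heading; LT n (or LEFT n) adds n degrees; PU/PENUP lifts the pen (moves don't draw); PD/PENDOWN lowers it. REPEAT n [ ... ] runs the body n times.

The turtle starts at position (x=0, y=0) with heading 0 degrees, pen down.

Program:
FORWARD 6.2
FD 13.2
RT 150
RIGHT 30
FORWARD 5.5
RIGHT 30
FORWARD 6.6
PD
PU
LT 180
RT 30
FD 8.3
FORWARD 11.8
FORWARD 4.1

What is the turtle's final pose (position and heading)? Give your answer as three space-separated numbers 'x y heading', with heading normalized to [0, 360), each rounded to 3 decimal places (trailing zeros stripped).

Executing turtle program step by step:
Start: pos=(0,0), heading=0, pen down
FD 6.2: (0,0) -> (6.2,0) [heading=0, draw]
FD 13.2: (6.2,0) -> (19.4,0) [heading=0, draw]
RT 150: heading 0 -> 210
RT 30: heading 210 -> 180
FD 5.5: (19.4,0) -> (13.9,0) [heading=180, draw]
RT 30: heading 180 -> 150
FD 6.6: (13.9,0) -> (8.184,3.3) [heading=150, draw]
PD: pen down
PU: pen up
LT 180: heading 150 -> 330
RT 30: heading 330 -> 300
FD 8.3: (8.184,3.3) -> (12.334,-3.888) [heading=300, move]
FD 11.8: (12.334,-3.888) -> (18.234,-14.107) [heading=300, move]
FD 4.1: (18.234,-14.107) -> (20.284,-17.658) [heading=300, move]
Final: pos=(20.284,-17.658), heading=300, 4 segment(s) drawn

Answer: 20.284 -17.658 300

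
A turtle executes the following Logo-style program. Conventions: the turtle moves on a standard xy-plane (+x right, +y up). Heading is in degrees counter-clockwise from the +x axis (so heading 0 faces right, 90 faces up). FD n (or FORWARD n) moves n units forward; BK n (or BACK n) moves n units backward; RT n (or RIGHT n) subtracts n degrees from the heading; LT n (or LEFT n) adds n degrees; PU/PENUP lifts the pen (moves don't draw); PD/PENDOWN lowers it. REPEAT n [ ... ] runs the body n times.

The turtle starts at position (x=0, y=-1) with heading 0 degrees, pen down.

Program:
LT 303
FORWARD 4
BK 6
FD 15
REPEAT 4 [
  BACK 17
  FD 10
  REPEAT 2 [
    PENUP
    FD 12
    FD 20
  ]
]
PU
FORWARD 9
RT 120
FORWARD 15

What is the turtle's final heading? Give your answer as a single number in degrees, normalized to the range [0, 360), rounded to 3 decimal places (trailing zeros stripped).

Answer: 183

Derivation:
Executing turtle program step by step:
Start: pos=(0,-1), heading=0, pen down
LT 303: heading 0 -> 303
FD 4: (0,-1) -> (2.179,-4.355) [heading=303, draw]
BK 6: (2.179,-4.355) -> (-1.089,0.677) [heading=303, draw]
FD 15: (-1.089,0.677) -> (7.08,-11.903) [heading=303, draw]
REPEAT 4 [
  -- iteration 1/4 --
  BK 17: (7.08,-11.903) -> (-2.179,2.355) [heading=303, draw]
  FD 10: (-2.179,2.355) -> (3.268,-6.032) [heading=303, draw]
  REPEAT 2 [
    -- iteration 1/2 --
    PU: pen up
    FD 12: (3.268,-6.032) -> (9.804,-16.096) [heading=303, move]
    FD 20: (9.804,-16.096) -> (20.696,-32.869) [heading=303, move]
    -- iteration 2/2 --
    PU: pen up
    FD 12: (20.696,-32.869) -> (27.232,-42.934) [heading=303, move]
    FD 20: (27.232,-42.934) -> (38.125,-59.707) [heading=303, move]
  ]
  -- iteration 2/4 --
  BK 17: (38.125,-59.707) -> (28.866,-45.45) [heading=303, move]
  FD 10: (28.866,-45.45) -> (34.312,-53.836) [heading=303, move]
  REPEAT 2 [
    -- iteration 1/2 --
    PU: pen up
    FD 12: (34.312,-53.836) -> (40.848,-63.9) [heading=303, move]
    FD 20: (40.848,-63.9) -> (51.741,-80.674) [heading=303, move]
    -- iteration 2/2 --
    PU: pen up
    FD 12: (51.741,-80.674) -> (58.276,-90.738) [heading=303, move]
    FD 20: (58.276,-90.738) -> (69.169,-107.511) [heading=303, move]
  ]
  -- iteration 3/4 --
  BK 17: (69.169,-107.511) -> (59.91,-93.254) [heading=303, move]
  FD 10: (59.91,-93.254) -> (65.357,-101.64) [heading=303, move]
  REPEAT 2 [
    -- iteration 1/2 --
    PU: pen up
    FD 12: (65.357,-101.64) -> (71.892,-111.705) [heading=303, move]
    FD 20: (71.892,-111.705) -> (82.785,-128.478) [heading=303, move]
    -- iteration 2/2 --
    PU: pen up
    FD 12: (82.785,-128.478) -> (89.321,-138.542) [heading=303, move]
    FD 20: (89.321,-138.542) -> (100.214,-155.315) [heading=303, move]
  ]
  -- iteration 4/4 --
  BK 17: (100.214,-155.315) -> (90.955,-141.058) [heading=303, move]
  FD 10: (90.955,-141.058) -> (96.401,-149.445) [heading=303, move]
  REPEAT 2 [
    -- iteration 1/2 --
    PU: pen up
    FD 12: (96.401,-149.445) -> (102.937,-159.509) [heading=303, move]
    FD 20: (102.937,-159.509) -> (113.83,-176.282) [heading=303, move]
    -- iteration 2/2 --
    PU: pen up
    FD 12: (113.83,-176.282) -> (120.365,-186.346) [heading=303, move]
    FD 20: (120.365,-186.346) -> (131.258,-203.12) [heading=303, move]
  ]
]
PU: pen up
FD 9: (131.258,-203.12) -> (136.16,-210.668) [heading=303, move]
RT 120: heading 303 -> 183
FD 15: (136.16,-210.668) -> (121.18,-211.453) [heading=183, move]
Final: pos=(121.18,-211.453), heading=183, 5 segment(s) drawn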